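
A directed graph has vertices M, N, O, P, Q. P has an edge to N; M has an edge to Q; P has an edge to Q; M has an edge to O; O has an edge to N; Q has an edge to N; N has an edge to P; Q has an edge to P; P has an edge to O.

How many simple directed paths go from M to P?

M→O→N→P
M→Q→N→P
M→Q→P

3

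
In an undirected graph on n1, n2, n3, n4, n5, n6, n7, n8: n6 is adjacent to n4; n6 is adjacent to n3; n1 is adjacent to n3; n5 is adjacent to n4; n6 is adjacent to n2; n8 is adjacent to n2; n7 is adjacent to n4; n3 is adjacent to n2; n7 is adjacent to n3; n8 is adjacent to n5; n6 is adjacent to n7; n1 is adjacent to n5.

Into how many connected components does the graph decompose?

1

From n1: component {n1, n2, n3, n4, n5, n6, n7, n8}.
That's 1 component.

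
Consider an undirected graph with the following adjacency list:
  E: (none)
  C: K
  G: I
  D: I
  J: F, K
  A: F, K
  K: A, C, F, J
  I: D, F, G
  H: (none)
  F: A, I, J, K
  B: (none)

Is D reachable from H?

H has no edges, so nothing is reachable from it.

No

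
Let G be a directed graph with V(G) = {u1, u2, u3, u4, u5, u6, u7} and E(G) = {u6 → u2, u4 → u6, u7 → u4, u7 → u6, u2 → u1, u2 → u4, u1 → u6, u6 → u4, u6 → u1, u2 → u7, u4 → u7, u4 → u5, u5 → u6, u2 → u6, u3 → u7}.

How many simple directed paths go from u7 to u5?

u7→u4→u5
u7→u6→u2→u4→u5
u7→u6→u4→u5

3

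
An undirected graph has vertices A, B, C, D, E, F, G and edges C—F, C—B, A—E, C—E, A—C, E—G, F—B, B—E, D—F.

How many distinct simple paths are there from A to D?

A–C–B–F–D
A–C–E–B–F–D
A–C–F–D
A–E–B–C–F–D
A–E–B–F–D
A–E–C–B–F–D
A–E–C–F–D

7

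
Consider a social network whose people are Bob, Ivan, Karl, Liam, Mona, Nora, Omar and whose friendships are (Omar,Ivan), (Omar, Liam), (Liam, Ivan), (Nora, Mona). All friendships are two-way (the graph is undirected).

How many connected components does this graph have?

From Bob: component {Bob}.
From Ivan: component {Ivan, Liam, Omar}.
From Karl: component {Karl}.
From Mona: component {Mona, Nora}.
That's 4 components.

4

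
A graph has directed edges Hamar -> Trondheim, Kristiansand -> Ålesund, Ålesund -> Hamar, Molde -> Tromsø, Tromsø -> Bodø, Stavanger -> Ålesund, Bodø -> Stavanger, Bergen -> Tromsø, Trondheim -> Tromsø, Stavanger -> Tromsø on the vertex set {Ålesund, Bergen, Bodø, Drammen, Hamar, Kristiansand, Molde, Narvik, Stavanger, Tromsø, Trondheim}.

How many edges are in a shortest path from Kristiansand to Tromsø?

4

Distance 0: Kristiansand.
Distance 1: Ålesund.
Distance 2: Hamar.
Distance 3: Trondheim.
Distance 4: Tromsø — contains Tromsø.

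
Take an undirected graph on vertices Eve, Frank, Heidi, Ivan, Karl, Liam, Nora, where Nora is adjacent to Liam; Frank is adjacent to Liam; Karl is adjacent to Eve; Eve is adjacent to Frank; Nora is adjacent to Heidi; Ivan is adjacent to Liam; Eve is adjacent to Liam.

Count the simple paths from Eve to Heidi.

Eve–Frank–Liam–Nora–Heidi
Eve–Liam–Nora–Heidi

2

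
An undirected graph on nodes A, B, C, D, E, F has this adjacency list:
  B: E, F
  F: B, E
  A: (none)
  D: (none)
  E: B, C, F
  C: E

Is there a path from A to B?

No

A has no edges, so nothing is reachable from it.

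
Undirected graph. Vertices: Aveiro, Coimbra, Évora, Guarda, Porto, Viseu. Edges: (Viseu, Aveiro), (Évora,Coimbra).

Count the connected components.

From Aveiro: component {Aveiro, Viseu}.
From Coimbra: component {Coimbra, Évora}.
From Guarda: component {Guarda}.
From Porto: component {Porto}.
That's 4 components.

4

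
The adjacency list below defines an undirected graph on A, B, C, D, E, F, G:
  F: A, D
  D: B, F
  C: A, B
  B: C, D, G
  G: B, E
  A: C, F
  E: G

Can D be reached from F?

Yes

Explore from F.
Distance 1: reach A, D.
Found D.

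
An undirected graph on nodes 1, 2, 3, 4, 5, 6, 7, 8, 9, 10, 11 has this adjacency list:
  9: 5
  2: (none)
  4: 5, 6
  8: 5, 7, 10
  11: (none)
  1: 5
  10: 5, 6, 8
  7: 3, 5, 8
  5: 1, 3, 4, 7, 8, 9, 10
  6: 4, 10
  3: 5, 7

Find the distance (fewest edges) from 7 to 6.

3

Distance 0: 7.
Distance 1: 3, 5, 8.
Distance 2: 1, 4, 9, 10.
Distance 3: 6 — contains 6.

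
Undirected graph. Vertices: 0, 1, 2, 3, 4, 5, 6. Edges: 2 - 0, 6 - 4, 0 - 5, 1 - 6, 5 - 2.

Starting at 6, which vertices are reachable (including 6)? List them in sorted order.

Start at 6.
Its neighbours: 1, 4.
Nothing further is reachable.

1, 4, 6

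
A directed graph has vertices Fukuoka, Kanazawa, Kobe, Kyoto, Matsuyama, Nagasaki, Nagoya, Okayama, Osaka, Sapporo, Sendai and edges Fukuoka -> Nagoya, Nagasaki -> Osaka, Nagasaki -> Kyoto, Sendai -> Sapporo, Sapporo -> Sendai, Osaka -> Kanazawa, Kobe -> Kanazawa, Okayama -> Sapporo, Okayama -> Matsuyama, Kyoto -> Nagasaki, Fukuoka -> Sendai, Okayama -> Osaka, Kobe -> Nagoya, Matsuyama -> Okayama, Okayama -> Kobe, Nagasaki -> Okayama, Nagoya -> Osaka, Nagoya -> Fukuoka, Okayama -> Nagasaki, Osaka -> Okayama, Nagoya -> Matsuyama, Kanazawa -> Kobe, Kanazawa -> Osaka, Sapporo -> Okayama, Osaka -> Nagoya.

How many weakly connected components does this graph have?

1

From Fukuoka: component {Fukuoka, Kanazawa, Kobe, Kyoto, Matsuyama, Nagasaki, Nagoya, Okayama, Osaka, Sapporo, Sendai}.
That's 1 component.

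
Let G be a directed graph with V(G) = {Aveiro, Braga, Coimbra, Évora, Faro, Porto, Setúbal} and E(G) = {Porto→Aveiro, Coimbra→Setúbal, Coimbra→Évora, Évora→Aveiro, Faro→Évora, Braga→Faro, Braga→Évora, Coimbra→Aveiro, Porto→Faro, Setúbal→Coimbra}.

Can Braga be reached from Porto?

No

Explore from Porto.
Distance 1: reach Aveiro, Faro.
Distance 2: reach Évora.
The search from Porto is exhausted; no directed path reaches Braga.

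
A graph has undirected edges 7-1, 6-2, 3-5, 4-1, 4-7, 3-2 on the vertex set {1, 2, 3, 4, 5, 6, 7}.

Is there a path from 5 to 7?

Explore from 5.
Distance 1: reach 3.
Distance 2: reach 2.
Distance 3: reach 6.
The search is exhausted without reaching 7; it lies in a different component.

No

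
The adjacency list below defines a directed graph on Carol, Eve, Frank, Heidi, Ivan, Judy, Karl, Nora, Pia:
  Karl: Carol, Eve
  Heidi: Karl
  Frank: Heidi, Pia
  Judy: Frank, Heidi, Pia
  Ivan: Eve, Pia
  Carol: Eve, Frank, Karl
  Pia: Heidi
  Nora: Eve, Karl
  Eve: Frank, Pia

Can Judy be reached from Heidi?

Explore from Heidi.
Distance 1: reach Karl.
Distance 2: reach Carol, Eve.
Distance 3: reach Frank, Pia.
The search from Heidi is exhausted; no directed path reaches Judy.

No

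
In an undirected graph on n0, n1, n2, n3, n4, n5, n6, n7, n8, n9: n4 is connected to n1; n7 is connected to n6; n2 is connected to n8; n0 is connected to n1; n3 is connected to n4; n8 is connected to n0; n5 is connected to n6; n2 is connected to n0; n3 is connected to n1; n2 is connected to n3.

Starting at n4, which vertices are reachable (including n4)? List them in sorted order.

n0, n1, n2, n3, n4, n8

Start at n4.
Its neighbours: n1, n3.
Then their neighbours: n0, n2.
Then next layer: n8.
Nothing further is reachable.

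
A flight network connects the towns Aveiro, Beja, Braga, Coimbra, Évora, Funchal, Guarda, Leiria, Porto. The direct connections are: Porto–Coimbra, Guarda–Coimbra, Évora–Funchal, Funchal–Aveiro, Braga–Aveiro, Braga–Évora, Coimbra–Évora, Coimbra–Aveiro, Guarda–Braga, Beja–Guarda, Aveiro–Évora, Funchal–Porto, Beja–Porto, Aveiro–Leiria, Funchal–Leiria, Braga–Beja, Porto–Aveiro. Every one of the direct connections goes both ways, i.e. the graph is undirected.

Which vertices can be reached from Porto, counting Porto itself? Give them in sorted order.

Aveiro, Beja, Braga, Coimbra, Évora, Funchal, Guarda, Leiria, Porto

Start at Porto.
Its neighbours: Aveiro, Beja, Coimbra, Funchal.
Then their neighbours: Braga, Évora, Guarda, Leiria.
Every vertex is now reached.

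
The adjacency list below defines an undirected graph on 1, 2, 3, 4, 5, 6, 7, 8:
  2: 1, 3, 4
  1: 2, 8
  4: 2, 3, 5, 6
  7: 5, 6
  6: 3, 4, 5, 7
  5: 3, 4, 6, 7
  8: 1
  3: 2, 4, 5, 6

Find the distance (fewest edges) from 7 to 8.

Distance 0: 7.
Distance 1: 5, 6.
Distance 2: 3, 4.
Distance 3: 2.
Distance 4: 1.
Distance 5: 8 — contains 8.

5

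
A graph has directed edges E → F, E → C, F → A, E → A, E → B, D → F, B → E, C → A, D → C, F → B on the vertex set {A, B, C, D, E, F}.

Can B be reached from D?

Yes

Explore from D.
Distance 1: reach C, F.
Distance 2: reach A, B.
Found B.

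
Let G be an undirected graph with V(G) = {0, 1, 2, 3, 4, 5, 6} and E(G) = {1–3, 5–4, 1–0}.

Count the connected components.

From 0: component {0, 1, 3}.
From 2: component {2}.
From 4: component {4, 5}.
From 6: component {6}.
That's 4 components.

4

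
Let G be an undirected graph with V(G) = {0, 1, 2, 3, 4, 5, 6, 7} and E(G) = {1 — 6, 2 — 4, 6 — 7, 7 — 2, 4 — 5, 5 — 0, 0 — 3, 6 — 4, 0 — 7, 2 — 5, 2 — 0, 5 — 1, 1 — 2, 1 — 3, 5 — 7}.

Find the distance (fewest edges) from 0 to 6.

Distance 0: 0.
Distance 1: 2, 3, 5, 7.
Distance 2: 1, 4, 6 — contains 6.

2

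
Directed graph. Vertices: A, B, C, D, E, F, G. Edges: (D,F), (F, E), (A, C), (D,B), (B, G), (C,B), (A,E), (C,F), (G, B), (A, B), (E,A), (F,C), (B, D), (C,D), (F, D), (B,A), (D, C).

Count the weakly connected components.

1

From A: component {A, B, C, D, E, F, G}.
That's 1 component.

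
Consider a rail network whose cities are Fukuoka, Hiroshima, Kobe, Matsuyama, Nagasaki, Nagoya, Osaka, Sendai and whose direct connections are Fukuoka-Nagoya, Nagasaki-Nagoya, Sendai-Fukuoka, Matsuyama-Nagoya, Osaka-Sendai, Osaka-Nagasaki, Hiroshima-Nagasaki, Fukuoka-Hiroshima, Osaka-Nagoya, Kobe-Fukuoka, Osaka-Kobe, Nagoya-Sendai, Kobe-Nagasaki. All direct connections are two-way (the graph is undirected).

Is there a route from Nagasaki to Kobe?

Explore from Nagasaki.
Distance 1: reach Hiroshima, Kobe, Nagoya, Osaka.
Found Kobe.

Yes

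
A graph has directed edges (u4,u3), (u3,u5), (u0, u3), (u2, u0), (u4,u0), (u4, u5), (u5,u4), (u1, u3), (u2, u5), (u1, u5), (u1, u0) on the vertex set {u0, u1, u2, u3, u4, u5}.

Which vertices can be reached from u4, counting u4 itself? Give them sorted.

u0, u3, u4, u5

Start at u4.
Its neighbours: u0, u3, u5.
Nothing further is reachable.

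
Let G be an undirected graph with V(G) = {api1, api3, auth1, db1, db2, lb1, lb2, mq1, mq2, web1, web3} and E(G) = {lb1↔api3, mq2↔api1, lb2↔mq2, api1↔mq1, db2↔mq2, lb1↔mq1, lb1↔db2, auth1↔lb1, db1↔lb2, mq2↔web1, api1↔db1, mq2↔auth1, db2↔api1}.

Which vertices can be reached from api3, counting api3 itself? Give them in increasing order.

Start at api3.
Its neighbours: lb1.
Then their neighbours: auth1, db2, mq1.
Then next layer: api1, mq2.
Then next layer: db1, lb2, web1.
Nothing further is reachable.

api1, api3, auth1, db1, db2, lb1, lb2, mq1, mq2, web1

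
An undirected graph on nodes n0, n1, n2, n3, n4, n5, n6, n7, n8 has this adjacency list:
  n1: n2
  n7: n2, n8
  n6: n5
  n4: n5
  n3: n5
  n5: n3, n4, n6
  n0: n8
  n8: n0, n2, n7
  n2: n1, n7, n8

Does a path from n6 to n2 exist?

No

Explore from n6.
Distance 1: reach n5.
Distance 2: reach n3, n4.
The search is exhausted without reaching n2; it lies in a different component.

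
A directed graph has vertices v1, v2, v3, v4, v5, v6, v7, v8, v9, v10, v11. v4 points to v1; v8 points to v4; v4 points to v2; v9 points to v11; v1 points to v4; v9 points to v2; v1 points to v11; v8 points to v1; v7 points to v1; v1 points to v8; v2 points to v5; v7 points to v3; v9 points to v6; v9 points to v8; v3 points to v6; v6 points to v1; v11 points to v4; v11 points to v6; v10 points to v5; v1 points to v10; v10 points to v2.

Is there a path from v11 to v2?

Explore from v11.
Distance 1: reach v4, v6.
Distance 2: reach v1, v2.
Found v2.

Yes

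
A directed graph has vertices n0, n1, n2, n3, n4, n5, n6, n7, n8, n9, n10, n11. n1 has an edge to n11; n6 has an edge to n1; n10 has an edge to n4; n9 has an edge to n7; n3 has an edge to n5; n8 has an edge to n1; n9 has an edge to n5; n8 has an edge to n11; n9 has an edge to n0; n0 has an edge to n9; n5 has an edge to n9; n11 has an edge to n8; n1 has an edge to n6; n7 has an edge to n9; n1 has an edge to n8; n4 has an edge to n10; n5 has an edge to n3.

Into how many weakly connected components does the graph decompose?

4

From n0: component {n0, n3, n5, n7, n9}.
From n1: component {n1, n6, n8, n11}.
From n2: component {n2}.
From n4: component {n4, n10}.
That's 4 components.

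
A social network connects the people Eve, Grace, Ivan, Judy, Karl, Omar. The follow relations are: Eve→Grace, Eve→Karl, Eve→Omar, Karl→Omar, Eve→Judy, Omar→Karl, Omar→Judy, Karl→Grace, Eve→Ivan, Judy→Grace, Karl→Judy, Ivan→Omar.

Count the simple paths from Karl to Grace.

Karl→Grace
Karl→Judy→Grace
Karl→Omar→Judy→Grace

3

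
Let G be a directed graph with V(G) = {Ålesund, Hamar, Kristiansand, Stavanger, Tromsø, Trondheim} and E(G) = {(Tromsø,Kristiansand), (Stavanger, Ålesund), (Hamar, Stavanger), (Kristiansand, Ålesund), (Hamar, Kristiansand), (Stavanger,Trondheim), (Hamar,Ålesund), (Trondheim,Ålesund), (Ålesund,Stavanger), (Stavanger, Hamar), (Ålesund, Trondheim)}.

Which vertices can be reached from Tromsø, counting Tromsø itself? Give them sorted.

Ålesund, Hamar, Kristiansand, Stavanger, Tromsø, Trondheim

Start at Tromsø.
Its neighbours: Kristiansand.
Then their neighbours: Ålesund.
Then next layer: Stavanger, Trondheim.
Then next layer: Hamar.
Every vertex is now reached.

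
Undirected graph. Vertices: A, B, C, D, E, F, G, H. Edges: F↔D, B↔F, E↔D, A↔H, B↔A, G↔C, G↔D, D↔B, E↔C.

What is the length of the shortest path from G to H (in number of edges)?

Distance 0: G.
Distance 1: C, D.
Distance 2: B, E, F.
Distance 3: A.
Distance 4: H — contains H.

4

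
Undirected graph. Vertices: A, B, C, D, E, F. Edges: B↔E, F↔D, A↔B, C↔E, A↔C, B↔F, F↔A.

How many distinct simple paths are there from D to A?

D–F–A
D–F–B–A
D–F–B–E–C–A

3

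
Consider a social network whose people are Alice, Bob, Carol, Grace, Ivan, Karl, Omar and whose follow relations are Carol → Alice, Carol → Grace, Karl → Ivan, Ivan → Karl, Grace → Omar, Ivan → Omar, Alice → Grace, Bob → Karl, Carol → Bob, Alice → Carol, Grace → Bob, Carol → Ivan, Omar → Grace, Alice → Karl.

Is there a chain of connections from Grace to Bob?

Yes

Explore from Grace.
Distance 1: reach Bob, Omar.
Found Bob.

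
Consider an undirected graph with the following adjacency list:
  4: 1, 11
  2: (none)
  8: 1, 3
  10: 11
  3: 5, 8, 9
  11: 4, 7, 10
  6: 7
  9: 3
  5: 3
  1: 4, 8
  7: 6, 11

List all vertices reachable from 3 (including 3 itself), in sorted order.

1, 3, 4, 5, 6, 7, 8, 9, 10, 11

Start at 3.
Its neighbours: 5, 8, 9.
Then their neighbours: 1.
Then next layer: 4.
Then next layer: 11.
Then next layer: 7, 10.
Then next layer: 6.
Nothing further is reachable.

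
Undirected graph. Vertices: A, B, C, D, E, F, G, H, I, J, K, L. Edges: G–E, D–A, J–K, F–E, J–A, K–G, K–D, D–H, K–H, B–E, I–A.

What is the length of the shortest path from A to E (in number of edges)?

4

Distance 0: A.
Distance 1: D, I, J.
Distance 2: H, K.
Distance 3: G.
Distance 4: E — contains E.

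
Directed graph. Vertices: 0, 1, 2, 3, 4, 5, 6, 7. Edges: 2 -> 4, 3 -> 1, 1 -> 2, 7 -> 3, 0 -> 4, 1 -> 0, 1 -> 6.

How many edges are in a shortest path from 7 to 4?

Distance 0: 7.
Distance 1: 3.
Distance 2: 1.
Distance 3: 0, 2, 6.
Distance 4: 4 — contains 4.

4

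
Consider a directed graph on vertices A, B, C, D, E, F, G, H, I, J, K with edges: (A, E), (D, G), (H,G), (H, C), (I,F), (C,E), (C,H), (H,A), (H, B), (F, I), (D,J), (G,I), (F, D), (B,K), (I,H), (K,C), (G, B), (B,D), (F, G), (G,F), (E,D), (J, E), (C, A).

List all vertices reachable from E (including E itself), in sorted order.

A, B, C, D, E, F, G, H, I, J, K

Start at E.
Its neighbours: D.
Then their neighbours: G, J.
Then next layer: B, F, I.
Then next layer: H, K.
Then next layer: A, C.
Every vertex is now reached.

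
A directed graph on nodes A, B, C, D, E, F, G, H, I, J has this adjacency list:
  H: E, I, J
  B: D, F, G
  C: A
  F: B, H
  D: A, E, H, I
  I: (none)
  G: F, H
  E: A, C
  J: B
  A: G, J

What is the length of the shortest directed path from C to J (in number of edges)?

2

Distance 0: C.
Distance 1: A.
Distance 2: G, J — contains J.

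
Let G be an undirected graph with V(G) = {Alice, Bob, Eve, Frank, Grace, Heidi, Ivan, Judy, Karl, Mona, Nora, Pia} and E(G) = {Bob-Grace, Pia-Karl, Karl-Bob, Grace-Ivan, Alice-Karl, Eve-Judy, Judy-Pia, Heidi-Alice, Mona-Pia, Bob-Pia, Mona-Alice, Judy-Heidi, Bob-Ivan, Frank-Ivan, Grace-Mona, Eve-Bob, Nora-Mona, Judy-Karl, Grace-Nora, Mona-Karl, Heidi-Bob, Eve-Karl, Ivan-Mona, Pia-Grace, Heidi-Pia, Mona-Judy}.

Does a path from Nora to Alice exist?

Yes

Explore from Nora.
Distance 1: reach Grace, Mona.
Distance 2: reach Alice, Bob, Ivan, Judy, Karl, Pia.
Found Alice.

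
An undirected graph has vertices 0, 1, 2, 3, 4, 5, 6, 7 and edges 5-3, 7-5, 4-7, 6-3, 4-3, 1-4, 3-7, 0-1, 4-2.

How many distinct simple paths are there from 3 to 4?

3

3–4
3–5–7–4
3–7–4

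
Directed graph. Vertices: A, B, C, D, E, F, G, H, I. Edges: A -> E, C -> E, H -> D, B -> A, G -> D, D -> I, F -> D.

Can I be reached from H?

Explore from H.
Distance 1: reach D.
Distance 2: reach I.
Found I.

Yes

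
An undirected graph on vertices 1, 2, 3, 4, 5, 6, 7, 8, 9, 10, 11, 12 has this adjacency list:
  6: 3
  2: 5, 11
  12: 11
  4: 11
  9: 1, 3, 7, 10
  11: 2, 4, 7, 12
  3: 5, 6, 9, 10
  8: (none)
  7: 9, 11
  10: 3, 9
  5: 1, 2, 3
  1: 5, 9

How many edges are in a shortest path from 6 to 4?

Distance 0: 6.
Distance 1: 3.
Distance 2: 5, 9, 10.
Distance 3: 1, 2, 7.
Distance 4: 11.
Distance 5: 4, 12 — contains 4.

5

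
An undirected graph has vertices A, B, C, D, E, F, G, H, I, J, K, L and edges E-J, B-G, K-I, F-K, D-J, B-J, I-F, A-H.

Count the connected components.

5

From A: component {A, H}.
From B: component {B, D, E, G, J}.
From C: component {C}.
From F: component {F, I, K}.
From L: component {L}.
That's 5 components.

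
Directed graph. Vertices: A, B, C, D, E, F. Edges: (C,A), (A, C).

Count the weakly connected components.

5

From A: component {A, C}.
From B: component {B}.
From D: component {D}.
From E: component {E}.
From F: component {F}.
That's 5 components.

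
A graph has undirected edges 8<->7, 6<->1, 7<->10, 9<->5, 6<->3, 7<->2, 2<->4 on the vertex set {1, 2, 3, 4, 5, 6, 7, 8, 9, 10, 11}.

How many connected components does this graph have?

4

From 1: component {1, 3, 6}.
From 2: component {2, 4, 7, 8, 10}.
From 5: component {5, 9}.
From 11: component {11}.
That's 4 components.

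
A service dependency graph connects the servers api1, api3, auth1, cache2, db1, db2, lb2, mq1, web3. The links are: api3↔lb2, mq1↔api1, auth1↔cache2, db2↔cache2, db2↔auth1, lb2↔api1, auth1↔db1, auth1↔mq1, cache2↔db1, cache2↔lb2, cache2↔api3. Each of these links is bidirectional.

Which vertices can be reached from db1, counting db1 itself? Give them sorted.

Start at db1.
Its neighbours: auth1, cache2.
Then their neighbours: api3, db2, lb2, mq1.
Then next layer: api1.
Nothing further is reachable.

api1, api3, auth1, cache2, db1, db2, lb2, mq1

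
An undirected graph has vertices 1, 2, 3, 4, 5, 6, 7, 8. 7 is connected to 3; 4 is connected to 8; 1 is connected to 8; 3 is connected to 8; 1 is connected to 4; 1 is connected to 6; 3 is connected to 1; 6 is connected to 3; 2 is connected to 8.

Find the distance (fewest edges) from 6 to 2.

Distance 0: 6.
Distance 1: 1, 3.
Distance 2: 4, 7, 8.
Distance 3: 2 — contains 2.

3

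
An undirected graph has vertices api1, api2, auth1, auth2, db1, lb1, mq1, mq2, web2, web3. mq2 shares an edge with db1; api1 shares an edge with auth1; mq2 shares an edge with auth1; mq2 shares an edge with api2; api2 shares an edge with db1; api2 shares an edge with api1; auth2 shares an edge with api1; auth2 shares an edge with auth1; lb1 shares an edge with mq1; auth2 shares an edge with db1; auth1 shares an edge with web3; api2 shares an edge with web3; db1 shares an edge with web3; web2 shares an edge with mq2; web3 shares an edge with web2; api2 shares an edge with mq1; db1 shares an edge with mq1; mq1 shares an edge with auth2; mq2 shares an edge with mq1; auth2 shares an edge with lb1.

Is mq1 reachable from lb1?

Explore from lb1.
Distance 1: reach auth2, mq1.
Found mq1.

Yes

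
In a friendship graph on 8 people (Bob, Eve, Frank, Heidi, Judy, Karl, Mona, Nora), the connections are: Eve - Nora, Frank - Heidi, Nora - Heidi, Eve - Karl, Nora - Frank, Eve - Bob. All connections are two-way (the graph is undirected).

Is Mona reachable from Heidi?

Explore from Heidi.
Distance 1: reach Frank, Nora.
Distance 2: reach Eve.
Distance 3: reach Bob, Karl.
The search is exhausted without reaching Mona; it lies in a different component.

No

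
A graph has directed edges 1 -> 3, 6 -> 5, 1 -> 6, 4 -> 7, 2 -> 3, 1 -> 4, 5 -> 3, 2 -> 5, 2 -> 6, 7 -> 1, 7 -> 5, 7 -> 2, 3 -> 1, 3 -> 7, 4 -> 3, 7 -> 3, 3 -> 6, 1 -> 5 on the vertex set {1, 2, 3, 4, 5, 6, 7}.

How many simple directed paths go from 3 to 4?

2

3→1→4
3→7→1→4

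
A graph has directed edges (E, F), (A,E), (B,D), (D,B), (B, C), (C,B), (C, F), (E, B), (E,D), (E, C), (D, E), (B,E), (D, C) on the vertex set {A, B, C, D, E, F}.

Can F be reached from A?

Explore from A.
Distance 1: reach E.
Distance 2: reach B, C, D, F.
Found F.

Yes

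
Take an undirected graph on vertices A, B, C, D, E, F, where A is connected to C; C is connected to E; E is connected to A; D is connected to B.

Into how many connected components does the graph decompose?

3

From A: component {A, C, E}.
From B: component {B, D}.
From F: component {F}.
That's 3 components.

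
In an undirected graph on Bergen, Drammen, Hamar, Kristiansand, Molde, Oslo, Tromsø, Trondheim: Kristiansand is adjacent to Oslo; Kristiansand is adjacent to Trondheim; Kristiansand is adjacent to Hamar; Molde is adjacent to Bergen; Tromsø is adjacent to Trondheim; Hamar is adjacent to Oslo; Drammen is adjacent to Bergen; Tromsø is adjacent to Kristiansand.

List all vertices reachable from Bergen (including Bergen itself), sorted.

Bergen, Drammen, Molde

Start at Bergen.
Its neighbours: Drammen, Molde.
Nothing further is reachable.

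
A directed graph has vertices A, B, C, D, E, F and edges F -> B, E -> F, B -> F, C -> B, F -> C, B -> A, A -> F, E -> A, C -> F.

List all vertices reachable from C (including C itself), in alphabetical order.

A, B, C, F

Start at C.
Its neighbours: B, F.
Then their neighbours: A.
Nothing further is reachable.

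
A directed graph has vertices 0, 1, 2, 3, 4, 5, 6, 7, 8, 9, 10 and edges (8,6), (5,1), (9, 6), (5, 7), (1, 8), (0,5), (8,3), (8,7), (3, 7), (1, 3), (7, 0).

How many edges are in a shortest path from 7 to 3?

Distance 0: 7.
Distance 1: 0.
Distance 2: 5.
Distance 3: 1.
Distance 4: 3, 8 — contains 3.

4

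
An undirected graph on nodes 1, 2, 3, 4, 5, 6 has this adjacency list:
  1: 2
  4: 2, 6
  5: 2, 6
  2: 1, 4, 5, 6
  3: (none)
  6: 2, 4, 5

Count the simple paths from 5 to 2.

5–2
5–6–2
5–6–4–2

3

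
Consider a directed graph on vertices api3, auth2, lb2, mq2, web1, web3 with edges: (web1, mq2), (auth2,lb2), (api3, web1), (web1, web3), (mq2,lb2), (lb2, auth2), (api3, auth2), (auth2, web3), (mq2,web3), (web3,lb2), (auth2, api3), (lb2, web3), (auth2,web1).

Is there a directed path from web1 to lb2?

Explore from web1.
Distance 1: reach mq2, web3.
Distance 2: reach lb2.
Found lb2.

Yes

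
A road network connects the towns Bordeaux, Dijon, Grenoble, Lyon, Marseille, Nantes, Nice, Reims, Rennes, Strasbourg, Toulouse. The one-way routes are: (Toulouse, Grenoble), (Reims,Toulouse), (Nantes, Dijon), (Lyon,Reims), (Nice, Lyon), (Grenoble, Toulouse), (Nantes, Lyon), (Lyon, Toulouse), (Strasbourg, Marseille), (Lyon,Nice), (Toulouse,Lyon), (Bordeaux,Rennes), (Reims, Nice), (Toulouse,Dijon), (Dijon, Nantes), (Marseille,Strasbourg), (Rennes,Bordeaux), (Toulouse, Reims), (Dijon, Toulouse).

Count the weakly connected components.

3

From Bordeaux: component {Bordeaux, Rennes}.
From Dijon: component {Dijon, Grenoble, Lyon, Nantes, Nice, Reims, Toulouse}.
From Marseille: component {Marseille, Strasbourg}.
That's 3 components.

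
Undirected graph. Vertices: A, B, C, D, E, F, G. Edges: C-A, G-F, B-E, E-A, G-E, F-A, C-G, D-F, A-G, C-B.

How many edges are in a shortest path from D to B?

4

Distance 0: D.
Distance 1: F.
Distance 2: A, G.
Distance 3: C, E.
Distance 4: B — contains B.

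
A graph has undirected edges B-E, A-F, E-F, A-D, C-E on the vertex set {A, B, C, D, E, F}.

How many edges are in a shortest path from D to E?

3

Distance 0: D.
Distance 1: A.
Distance 2: F.
Distance 3: E — contains E.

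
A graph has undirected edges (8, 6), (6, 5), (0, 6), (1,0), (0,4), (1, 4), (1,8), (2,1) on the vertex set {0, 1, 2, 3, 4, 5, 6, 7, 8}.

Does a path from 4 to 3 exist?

No

Explore from 4.
Distance 1: reach 0, 1.
Distance 2: reach 2, 6, 8.
Distance 3: reach 5.
The search is exhausted without reaching 3; it lies in a different component.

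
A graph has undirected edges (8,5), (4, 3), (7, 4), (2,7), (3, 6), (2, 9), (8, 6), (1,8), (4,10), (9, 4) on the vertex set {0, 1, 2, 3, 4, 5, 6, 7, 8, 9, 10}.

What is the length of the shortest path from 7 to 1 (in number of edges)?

Distance 0: 7.
Distance 1: 2, 4.
Distance 2: 3, 9, 10.
Distance 3: 6.
Distance 4: 8.
Distance 5: 1, 5 — contains 1.

5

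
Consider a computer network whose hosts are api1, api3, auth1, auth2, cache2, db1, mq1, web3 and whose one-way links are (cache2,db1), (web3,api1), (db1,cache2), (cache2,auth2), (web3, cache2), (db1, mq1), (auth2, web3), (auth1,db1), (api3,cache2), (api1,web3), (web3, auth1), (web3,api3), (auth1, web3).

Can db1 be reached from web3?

Yes

Explore from web3.
Distance 1: reach api1, api3, auth1, cache2.
Distance 2: reach auth2, db1.
Found db1.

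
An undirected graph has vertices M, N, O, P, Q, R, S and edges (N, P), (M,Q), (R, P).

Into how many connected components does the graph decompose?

4

From M: component {M, Q}.
From N: component {N, P, R}.
From O: component {O}.
From S: component {S}.
That's 4 components.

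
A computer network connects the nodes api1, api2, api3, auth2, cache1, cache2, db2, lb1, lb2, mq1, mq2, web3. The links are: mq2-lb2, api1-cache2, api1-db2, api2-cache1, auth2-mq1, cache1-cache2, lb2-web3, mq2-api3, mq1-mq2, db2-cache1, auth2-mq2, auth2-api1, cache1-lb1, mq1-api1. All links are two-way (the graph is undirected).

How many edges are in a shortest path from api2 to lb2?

Distance 0: api2.
Distance 1: cache1.
Distance 2: cache2, db2, lb1.
Distance 3: api1.
Distance 4: auth2, mq1.
Distance 5: mq2.
Distance 6: api3, lb2 — contains lb2.

6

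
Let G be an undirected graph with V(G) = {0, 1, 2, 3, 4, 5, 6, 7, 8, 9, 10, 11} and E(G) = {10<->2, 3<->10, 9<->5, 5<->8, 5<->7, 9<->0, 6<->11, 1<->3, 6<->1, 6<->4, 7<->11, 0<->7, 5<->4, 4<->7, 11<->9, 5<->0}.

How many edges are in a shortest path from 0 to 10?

6

Distance 0: 0.
Distance 1: 5, 7, 9.
Distance 2: 4, 8, 11.
Distance 3: 6.
Distance 4: 1.
Distance 5: 3.
Distance 6: 10 — contains 10.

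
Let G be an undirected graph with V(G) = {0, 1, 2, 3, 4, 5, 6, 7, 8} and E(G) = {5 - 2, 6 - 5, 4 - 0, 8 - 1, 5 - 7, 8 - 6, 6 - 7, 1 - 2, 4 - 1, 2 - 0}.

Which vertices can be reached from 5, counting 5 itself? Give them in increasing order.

Start at 5.
Its neighbours: 2, 6, 7.
Then their neighbours: 0, 1, 8.
Then next layer: 4.
Nothing further is reachable.

0, 1, 2, 4, 5, 6, 7, 8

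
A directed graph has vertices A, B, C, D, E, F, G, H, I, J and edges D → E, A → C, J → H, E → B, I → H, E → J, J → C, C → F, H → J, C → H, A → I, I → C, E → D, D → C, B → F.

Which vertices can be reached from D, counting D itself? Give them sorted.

Start at D.
Its neighbours: C, E.
Then their neighbours: B, F, H, J.
Nothing further is reachable.

B, C, D, E, F, H, J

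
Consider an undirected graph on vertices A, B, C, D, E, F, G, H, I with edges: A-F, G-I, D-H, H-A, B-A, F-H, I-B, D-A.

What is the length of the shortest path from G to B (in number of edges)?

2

Distance 0: G.
Distance 1: I.
Distance 2: B — contains B.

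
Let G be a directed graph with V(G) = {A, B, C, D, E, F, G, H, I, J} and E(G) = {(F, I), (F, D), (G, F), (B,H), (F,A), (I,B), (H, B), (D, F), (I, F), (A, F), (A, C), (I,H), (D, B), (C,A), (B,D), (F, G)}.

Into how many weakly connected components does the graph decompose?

3

From A: component {A, B, C, D, F, G, H, I}.
From E: component {E}.
From J: component {J}.
That's 3 components.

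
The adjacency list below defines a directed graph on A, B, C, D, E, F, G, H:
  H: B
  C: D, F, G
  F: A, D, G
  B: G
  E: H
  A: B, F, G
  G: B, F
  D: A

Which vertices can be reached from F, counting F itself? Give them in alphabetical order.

Start at F.
Its neighbours: A, D, G.
Then their neighbours: B.
Nothing further is reachable.

A, B, D, F, G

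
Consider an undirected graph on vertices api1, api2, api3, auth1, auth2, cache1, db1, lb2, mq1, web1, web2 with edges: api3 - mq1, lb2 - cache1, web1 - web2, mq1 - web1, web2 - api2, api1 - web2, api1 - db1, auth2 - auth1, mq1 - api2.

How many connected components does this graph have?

3

From api1: component {api1, api2, api3, db1, mq1, web1, web2}.
From auth1: component {auth1, auth2}.
From cache1: component {cache1, lb2}.
That's 3 components.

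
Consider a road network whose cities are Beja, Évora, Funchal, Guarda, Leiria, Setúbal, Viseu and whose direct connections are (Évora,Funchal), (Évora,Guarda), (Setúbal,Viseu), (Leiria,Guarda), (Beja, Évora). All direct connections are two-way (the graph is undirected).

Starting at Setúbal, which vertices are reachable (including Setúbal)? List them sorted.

Start at Setúbal.
Its neighbours: Viseu.
Nothing further is reachable.

Setúbal, Viseu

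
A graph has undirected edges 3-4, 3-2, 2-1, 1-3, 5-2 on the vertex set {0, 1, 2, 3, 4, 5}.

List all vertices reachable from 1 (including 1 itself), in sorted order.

1, 2, 3, 4, 5

Start at 1.
Its neighbours: 2, 3.
Then their neighbours: 4, 5.
Nothing further is reachable.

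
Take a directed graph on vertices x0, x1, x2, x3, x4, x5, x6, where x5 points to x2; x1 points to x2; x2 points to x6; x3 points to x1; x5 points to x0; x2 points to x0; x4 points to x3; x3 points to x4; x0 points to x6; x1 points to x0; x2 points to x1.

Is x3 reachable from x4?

Explore from x4.
Distance 1: reach x3.
Found x3.

Yes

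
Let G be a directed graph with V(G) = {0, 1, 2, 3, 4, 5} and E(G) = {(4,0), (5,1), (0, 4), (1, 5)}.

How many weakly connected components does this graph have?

From 0: component {0, 4}.
From 1: component {1, 5}.
From 2: component {2}.
From 3: component {3}.
That's 4 components.

4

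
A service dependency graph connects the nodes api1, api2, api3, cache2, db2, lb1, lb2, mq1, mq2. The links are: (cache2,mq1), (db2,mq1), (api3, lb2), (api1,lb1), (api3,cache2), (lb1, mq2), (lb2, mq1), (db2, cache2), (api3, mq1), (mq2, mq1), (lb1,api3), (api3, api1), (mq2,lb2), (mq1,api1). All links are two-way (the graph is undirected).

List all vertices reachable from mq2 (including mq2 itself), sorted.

Start at mq2.
Its neighbours: lb1, lb2, mq1.
Then their neighbours: api1, api3, cache2, db2.
Nothing further is reachable.

api1, api3, cache2, db2, lb1, lb2, mq1, mq2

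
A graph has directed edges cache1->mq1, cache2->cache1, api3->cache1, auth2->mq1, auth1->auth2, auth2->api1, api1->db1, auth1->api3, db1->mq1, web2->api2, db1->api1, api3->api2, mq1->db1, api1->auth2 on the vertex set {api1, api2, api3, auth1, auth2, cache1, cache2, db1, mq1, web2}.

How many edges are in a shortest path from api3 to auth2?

Distance 0: api3.
Distance 1: api2, cache1.
Distance 2: mq1.
Distance 3: db1.
Distance 4: api1.
Distance 5: auth2 — contains auth2.

5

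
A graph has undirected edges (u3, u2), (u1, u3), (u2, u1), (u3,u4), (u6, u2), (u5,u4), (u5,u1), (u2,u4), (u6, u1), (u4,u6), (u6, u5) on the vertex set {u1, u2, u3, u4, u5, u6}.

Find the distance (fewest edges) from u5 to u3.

Distance 0: u5.
Distance 1: u1, u4, u6.
Distance 2: u2, u3 — contains u3.

2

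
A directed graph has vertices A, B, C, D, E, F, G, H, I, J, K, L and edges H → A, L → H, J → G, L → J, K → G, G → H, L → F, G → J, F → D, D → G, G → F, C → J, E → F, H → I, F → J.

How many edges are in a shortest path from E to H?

Distance 0: E.
Distance 1: F.
Distance 2: D, J.
Distance 3: G.
Distance 4: H — contains H.

4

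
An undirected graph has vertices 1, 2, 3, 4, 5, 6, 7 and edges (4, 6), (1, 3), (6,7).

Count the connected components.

From 1: component {1, 3}.
From 2: component {2}.
From 4: component {4, 6, 7}.
From 5: component {5}.
That's 4 components.

4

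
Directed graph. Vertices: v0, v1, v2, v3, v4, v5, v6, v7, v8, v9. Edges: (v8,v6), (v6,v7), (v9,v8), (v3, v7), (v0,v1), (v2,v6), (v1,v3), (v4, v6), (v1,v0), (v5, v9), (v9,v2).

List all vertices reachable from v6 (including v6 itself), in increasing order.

v6, v7

Start at v6.
Its neighbours: v7.
Nothing further is reachable.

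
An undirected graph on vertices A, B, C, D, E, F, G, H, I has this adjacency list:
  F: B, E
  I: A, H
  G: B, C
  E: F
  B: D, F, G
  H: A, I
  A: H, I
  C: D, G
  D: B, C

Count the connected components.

From A: component {A, H, I}.
From B: component {B, C, D, E, F, G}.
That's 2 components.

2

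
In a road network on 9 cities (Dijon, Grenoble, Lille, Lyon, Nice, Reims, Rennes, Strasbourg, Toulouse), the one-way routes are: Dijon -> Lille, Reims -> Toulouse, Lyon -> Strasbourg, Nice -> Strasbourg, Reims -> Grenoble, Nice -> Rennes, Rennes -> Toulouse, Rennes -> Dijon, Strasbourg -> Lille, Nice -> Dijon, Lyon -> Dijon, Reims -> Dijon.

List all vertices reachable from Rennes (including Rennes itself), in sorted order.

Start at Rennes.
Its neighbours: Dijon, Toulouse.
Then their neighbours: Lille.
Nothing further is reachable.

Dijon, Lille, Rennes, Toulouse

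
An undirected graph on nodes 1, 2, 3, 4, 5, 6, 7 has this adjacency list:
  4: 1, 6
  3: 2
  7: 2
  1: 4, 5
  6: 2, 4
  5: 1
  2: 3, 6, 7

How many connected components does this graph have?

From 1: component {1, 2, 3, 4, 5, 6, 7}.
That's 1 component.

1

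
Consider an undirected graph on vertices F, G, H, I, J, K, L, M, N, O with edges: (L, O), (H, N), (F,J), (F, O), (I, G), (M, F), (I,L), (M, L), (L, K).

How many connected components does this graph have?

From F: component {F, G, I, J, K, L, M, O}.
From H: component {H, N}.
That's 2 components.

2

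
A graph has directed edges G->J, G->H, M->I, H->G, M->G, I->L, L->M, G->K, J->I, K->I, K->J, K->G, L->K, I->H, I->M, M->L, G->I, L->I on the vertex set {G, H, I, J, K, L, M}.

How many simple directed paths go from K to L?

8

K→G→I→L
K→G→I→M→L
K→G→J→I→L
K→G→J→I→M→L
K→I→L
K→I→M→L
K→J→I→L
K→J→I→M→L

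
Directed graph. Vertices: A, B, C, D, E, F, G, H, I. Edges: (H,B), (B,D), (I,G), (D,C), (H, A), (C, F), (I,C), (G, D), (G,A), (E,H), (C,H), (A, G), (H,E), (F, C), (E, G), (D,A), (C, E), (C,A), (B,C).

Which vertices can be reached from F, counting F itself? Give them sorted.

A, B, C, D, E, F, G, H

Start at F.
Its neighbours: C.
Then their neighbours: A, E, H.
Then next layer: B, G.
Then next layer: D.
Nothing further is reachable.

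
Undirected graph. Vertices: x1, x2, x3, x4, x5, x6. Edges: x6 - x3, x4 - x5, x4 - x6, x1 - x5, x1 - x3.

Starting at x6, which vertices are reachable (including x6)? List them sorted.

x1, x3, x4, x5, x6

Start at x6.
Its neighbours: x3, x4.
Then their neighbours: x1, x5.
Nothing further is reachable.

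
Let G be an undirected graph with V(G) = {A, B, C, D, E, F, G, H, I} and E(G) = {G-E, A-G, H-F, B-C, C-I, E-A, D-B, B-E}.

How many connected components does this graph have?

2

From A: component {A, B, C, D, E, G, I}.
From F: component {F, H}.
That's 2 components.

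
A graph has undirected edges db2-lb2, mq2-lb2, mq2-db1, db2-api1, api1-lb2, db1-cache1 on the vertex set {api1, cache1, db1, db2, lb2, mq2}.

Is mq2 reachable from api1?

Yes

Explore from api1.
Distance 1: reach db2, lb2.
Distance 2: reach mq2.
Found mq2.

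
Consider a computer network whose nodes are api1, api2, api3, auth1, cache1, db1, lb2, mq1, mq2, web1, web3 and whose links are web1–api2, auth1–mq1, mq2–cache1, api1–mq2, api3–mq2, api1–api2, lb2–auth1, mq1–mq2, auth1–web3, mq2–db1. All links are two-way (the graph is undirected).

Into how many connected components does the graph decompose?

1

From api1: component {api1, api2, api3, auth1, cache1, db1, lb2, mq1, mq2, web1, web3}.
That's 1 component.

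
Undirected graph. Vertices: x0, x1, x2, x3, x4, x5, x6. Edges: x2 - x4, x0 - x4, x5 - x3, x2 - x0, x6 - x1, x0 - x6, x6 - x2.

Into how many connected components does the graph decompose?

2

From x0: component {x0, x1, x2, x4, x6}.
From x3: component {x3, x5}.
That's 2 components.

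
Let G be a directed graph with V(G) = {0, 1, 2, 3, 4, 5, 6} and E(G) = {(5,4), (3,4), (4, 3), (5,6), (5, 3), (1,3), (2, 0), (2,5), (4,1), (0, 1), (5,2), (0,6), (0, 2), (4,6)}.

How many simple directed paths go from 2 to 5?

2→5

1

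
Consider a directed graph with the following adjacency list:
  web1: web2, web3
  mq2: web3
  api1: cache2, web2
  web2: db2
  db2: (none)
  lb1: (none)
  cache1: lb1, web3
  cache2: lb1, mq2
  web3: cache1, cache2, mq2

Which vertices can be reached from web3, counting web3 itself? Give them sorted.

cache1, cache2, lb1, mq2, web3

Start at web3.
Its neighbours: cache1, cache2, mq2.
Then their neighbours: lb1.
Nothing further is reachable.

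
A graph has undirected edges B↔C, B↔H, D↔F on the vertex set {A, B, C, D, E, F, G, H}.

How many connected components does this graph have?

From A: component {A}.
From B: component {B, C, H}.
From D: component {D, F}.
From E: component {E}.
From G: component {G}.
That's 5 components.

5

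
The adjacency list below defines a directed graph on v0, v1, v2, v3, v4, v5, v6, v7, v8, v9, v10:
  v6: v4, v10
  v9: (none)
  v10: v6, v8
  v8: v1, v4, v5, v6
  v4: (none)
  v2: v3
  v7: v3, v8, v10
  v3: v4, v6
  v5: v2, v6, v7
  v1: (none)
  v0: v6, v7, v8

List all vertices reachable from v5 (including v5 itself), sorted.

v1, v2, v3, v4, v5, v6, v7, v8, v10

Start at v5.
Its neighbours: v2, v6, v7.
Then their neighbours: v3, v4, v8, v10.
Then next layer: v1.
Nothing further is reachable.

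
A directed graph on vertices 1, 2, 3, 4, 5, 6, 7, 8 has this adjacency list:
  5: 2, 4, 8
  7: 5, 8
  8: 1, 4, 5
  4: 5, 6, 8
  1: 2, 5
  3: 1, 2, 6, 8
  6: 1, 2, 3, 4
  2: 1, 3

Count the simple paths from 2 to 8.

10

2→1→5→4→6→3→8
2→1→5→4→8
2→1→5→8
2→3→1→5→4→8
2→3→1→5→8
2→3→6→1→5→4→8
2→3→6→1→5→8
2→3→6→4→5→8
2→3→6→4→8
2→3→8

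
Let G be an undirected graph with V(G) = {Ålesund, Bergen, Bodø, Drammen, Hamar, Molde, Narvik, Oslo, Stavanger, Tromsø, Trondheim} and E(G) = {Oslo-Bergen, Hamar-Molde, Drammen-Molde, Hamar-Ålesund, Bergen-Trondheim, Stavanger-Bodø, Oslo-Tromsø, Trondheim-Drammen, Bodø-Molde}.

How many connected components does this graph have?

From Ålesund: component {Ålesund, Bergen, Bodø, Drammen, Hamar, Molde, Oslo, Stavanger, Tromsø, Trondheim}.
From Narvik: component {Narvik}.
That's 2 components.

2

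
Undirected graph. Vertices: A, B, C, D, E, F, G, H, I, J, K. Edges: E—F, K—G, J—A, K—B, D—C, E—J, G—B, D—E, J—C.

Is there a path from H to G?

H has no edges, so nothing is reachable from it.

No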